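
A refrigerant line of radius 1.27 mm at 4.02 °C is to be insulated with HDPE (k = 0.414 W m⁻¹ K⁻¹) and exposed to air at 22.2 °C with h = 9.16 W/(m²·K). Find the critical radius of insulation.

r_cr = 4.52 cm

For a cylinder, r_cr = k_ins/h = 0.414/9.16 = 0.0452 m = 4.52 cm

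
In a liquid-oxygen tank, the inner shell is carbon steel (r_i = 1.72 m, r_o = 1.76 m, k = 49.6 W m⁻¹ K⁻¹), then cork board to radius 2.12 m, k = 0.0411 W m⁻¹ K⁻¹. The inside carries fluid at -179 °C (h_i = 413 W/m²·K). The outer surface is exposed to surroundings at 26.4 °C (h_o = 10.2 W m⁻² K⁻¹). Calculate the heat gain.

Q = 1090 W

Resistance network (inner→outer):
  R_conv,in = 1/(4πr²h) = 1/(4π·1.72²·413) = 6.513×10^-5 K/W
  R_carbon steel = (1/1.72 − 1/1.76)/(4πk) = 0.01321/(4π·49.6) = 2.120×10^-5 K/W
  R_cork board = (1/1.76 − 1/2.12)/(4πk) = 0.09648/(4π·0.0411) = 0.1868 K/W
  R_conv,out = 1/(4πr²h) = 1/(4π·2.12²·10.2) = 0.001736 K/W
ΣR = 6.513×10^-5 + 2.120×10^-5 + 0.1868 + 0.001736 = 0.1886 K/W
Q = ΔT/ΣR = (-179 °C − 26.4 °C)/0.1886 = -1090 W
(Negative Q ⇒ heat flows inward; heat gain = 1090 W.)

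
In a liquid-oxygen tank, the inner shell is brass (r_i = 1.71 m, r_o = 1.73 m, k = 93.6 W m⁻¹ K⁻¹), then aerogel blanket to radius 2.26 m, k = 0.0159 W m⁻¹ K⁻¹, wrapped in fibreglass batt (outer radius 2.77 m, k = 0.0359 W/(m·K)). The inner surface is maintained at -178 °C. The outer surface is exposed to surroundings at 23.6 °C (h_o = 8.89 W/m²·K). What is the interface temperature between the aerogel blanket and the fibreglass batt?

T = -19.0 °C

Treat each layer as a resistance in series:
  R_brass = (1/1.71 − 1/1.73)/(4πk) = 0.006761/(4π·93.6) = 5.748×10^-6 K/W
  R_aerogel blanket = (1/1.73 − 1/2.26)/(4πk) = 0.1356/(4π·0.0159) = 0.6784 K/W
  R_fibreglass batt = (1/2.26 − 1/2.77)/(4πk) = 0.08147/(4π·0.0359) = 0.1806 K/W
  R_conv,out = 1/(4πr²h) = 1/(4π·2.77²·8.89) = 0.001167 K/W
ΣR = 5.748×10^-6 + 0.6784 + 0.1806 + 0.001167 = 0.8602 K/W
Q = ΔT/ΣR = (-178 °C − 23.6 °C)/0.8602 = -234.4 W
From the inner boundary to the aerogel blanket/fibreglass batt interface, ΣR_partial = 0.6784 K/W.
T_interface = T_in − Q·ΣR_partial = -178 °C − (-234.4)(0.6784) = -19.0 °C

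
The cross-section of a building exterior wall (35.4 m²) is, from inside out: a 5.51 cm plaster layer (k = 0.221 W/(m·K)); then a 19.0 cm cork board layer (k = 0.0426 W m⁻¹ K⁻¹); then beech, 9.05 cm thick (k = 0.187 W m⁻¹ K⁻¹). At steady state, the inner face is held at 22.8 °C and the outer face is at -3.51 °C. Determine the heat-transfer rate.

Q = 179 W

Series thermal resistances, inner to outer:
  R_plaster = L/(kA) = 0.0551/(0.221·35.4) = 0.007043 K/W
  R_cork board = L/(kA) = 0.190/(0.0426·35.4) = 0.1260 K/W
  R_beech = L/(kA) = 0.0905/(0.187·35.4) = 0.01367 K/W
ΣR = 0.007043 + 0.1260 + 0.01367 = 0.1467 K/W
Q = ΔT/ΣR = (22.8 °C − -3.51 °C)/0.1467 = 179 W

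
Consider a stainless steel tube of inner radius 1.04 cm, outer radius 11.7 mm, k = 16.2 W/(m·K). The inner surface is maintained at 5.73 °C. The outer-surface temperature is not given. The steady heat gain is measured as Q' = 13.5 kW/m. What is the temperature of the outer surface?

T_out = 21.4 °C

Series resistances:
  R'_stainless steel = ln(0.0117/0.0104)/(2πk) = 0.1178/(2π·16.2) = 0.001157 m·K/W
ΣR = 0.001157 m·K/W
ΔT = Q'·ΣR = 13500 × 0.001157 = 15.62 K
Heat flows inward, so T_out = T_in + ΔT = 5.73 + 15.62 = 21.4 °C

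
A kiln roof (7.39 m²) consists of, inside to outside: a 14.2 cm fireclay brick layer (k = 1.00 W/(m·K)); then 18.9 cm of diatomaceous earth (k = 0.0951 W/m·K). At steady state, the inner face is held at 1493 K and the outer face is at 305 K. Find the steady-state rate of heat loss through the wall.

Series thermal resistances, inner to outer:
  R_fireclay brick = L/(kA) = 0.142/(1.00·7.39) = 0.01922 K/W
  R_diatomaceous earth = L/(kA) = 0.189/(0.0951·7.39) = 0.2689 K/W
ΣR = 0.01922 + 0.2689 = 0.2881 K/W
Q = ΔT/ΣR = (1493 K − 305 K)/0.2881 = 4120 W

Q = 4.12 kW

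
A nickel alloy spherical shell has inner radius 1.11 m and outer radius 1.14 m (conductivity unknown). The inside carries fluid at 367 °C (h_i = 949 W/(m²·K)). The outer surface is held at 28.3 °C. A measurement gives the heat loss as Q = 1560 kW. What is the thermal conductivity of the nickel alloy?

k = 12.7 W/m·K

ΣR = ΔT/Q = |367 − 28.3|/1.56×10^6 = 2.171×10^-4 K/W
Known resistances:
  R_conv,in = 1/(4πr²h) = 1/(4π·1.11²·949) = 6.806×10^-5 K/W
R_nickel alloy = ΣR − ΣR_known = 2.171×10^-4 − 6.806×10^-5 = 1.490×10^-4 K/W
(1/r₁−1/r₂)/(4πk) = 1.490×10^-4 ⇒ k = 0.02371/(4π·1.490×10^-4) = 12.7 W/m·K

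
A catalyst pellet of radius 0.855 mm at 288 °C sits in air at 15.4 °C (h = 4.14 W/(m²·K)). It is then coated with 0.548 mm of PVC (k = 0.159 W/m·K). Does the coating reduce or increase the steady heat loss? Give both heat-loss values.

Critical radius for a sphere: r_cr = 2k/h = 0.0768 m = 7.68 cm.
Outer radius after coating: r₂ = 8.55×10^-4 + 5.48×10^-4 = 0.001403 m.
Since r₁ < r_cr and r₂ ≤ r_cr, the coating moves toward the maximum at r_cr — heat loss rises.
Bare: R = 1/(4πr₁²h) = 26290 K/W; Q = 272.6/26290 = 0.0104 W.
Coated: R = R_cond + R_conv = 9994 K/W; Q = 272.6/9994 = 0.0273 W.

increases: 0.0104 → 0.0273 W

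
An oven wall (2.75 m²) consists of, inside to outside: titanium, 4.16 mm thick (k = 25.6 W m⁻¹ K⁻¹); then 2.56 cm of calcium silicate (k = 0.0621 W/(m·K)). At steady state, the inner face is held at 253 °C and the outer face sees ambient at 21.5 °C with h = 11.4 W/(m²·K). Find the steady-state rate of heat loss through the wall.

Q = 1270 W

Treat each layer as a resistance in series:
  R_titanium = L/(kA) = 0.00416/(25.6·2.75) = 5.909×10^-5 K/W
  R_calcium silicate = L/(kA) = 0.0256/(0.0621·2.75) = 0.1499 K/W
  R_conv,out = 1/(hA) = 1/(11.4·2.75) = 0.03190 K/W
ΣR = 5.909×10^-5 + 0.1499 + 0.03190 = 0.1819 K/W
Q = ΔT/ΣR = (253 °C − 21.5 °C)/0.1819 = 1270 W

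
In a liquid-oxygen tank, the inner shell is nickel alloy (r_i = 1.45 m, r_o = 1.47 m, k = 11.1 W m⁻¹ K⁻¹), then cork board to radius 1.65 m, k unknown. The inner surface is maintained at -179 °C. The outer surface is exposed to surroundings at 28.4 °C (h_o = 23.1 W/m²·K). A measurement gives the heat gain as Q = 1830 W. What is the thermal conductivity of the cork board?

ΣR = ΔT/Q = |-179 − 28.4|/1830 = 0.1133 K/W
Known resistances:
  R_nickel alloy = (1/1.45 − 1/1.47)/(4πk) = 0.009383/(4π·11.1) = 6.727×10^-5 K/W
  R_conv,out = 1/(4πr²h) = 1/(4π·1.65²·23.1) = 0.001265 K/W
R_cork board = ΣR − ΣR_known = 0.1133 − 0.001332 = 0.1120 K/W
(1/r₁−1/r₂)/(4πk) = 0.1120 ⇒ k = 0.07421/(4π·0.1120) = 0.0527 W/m·K

k = 0.0527 W/m·K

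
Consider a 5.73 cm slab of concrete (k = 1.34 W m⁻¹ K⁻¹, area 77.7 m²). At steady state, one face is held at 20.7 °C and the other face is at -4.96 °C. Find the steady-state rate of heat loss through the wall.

Q = 46600 W

Q = kA·ΔT/L = 1.34 × 77.7 × |20.7 °C − -4.96 °C| / 0.0573 = 46600 W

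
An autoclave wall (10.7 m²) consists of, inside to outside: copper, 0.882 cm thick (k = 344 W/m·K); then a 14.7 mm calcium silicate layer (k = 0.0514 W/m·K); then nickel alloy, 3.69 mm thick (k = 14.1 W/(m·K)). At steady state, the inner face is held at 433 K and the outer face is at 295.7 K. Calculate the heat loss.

Resistance network (inner→outer):
  R_copper = L/(kA) = 0.00882/(344·10.7) = 2.396×10^-6 K/W
  R_calcium silicate = L/(kA) = 0.0147/(0.0514·10.7) = 0.02673 K/W
  R_nickel alloy = L/(kA) = 0.00369/(14.1·10.7) = 2.446×10^-5 K/W
ΣR = 2.396×10^-6 + 0.02673 + 2.446×10^-5 = 0.02676 K/W
Q = ΔT/ΣR = (433 K − 295.7 K)/0.02676 = 5130 W

Q = 5130 W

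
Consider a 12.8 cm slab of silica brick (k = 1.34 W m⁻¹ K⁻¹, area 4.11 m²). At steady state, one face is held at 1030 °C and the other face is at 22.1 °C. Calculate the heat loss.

Q = kA·ΔT/L = 1.34 × 4.11 × |1030 °C − 22.1 °C| / 0.128 = 43400 W

Q = 43.4 kW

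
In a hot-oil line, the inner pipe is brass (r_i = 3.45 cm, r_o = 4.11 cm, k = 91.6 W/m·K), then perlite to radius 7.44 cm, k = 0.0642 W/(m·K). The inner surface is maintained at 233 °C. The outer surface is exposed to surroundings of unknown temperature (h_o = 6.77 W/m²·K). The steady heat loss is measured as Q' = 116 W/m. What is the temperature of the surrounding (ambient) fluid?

T_out = 25.7 °C

Sum the resistances:
  R'_brass = ln(0.0411/0.0345)/(2πk) = 0.1750/(2π·91.6) = 3.041×10^-4 m·K/W
  R'_perlite = ln(0.0744/0.0411)/(2πk) = 0.5934/(2π·0.0642) = 1.471 m·K/W
  R'_conv,out = 1/(2πr h) = 1/(2π·0.0744·6.77) = 0.3160 m·K/W
ΣR = 1.787 m·K/W
ΔT = Q'·ΣR = 116 × 1.787 = 207.3 K
Heat flows outward, so T_out = T_in − ΔT = 233 − 207.3 = 25.7 °C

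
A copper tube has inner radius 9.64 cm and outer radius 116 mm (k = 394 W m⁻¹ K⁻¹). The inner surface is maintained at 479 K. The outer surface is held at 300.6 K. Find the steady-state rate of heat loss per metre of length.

Q' = 2πk·ΔT/ln(r₂/r₁) = 2π × 394 × 178.4 / ln(0.116/0.0964) = 2.39×10^6 W/m

Q' = 2.39×10^6 W/m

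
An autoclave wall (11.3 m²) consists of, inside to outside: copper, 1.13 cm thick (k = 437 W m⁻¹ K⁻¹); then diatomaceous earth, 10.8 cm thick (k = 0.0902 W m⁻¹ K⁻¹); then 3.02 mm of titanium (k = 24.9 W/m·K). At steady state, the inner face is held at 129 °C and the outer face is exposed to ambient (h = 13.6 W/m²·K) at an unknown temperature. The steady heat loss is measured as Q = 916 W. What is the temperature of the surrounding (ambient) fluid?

Series resistances:
  R_copper = L/(kA) = 0.0113/(437·11.3) = 2.288×10^-6 K/W
  R_diatomaceous earth = L/(kA) = 0.108/(0.0902·11.3) = 0.1060 K/W
  R_titanium = L/(kA) = 0.00302/(24.9·11.3) = 1.073×10^-5 K/W
  R_conv,out = 1/(hA) = 1/(13.6·11.3) = 0.006507 K/W
ΣR = 0.1125 K/W
ΔT = Q·ΣR = 916 × 0.1125 = 103.0 K
Heat flows outward, so T_out = T_in − ΔT = 129 − 103.0 = 26.0 °C

T_out = 26.0 °C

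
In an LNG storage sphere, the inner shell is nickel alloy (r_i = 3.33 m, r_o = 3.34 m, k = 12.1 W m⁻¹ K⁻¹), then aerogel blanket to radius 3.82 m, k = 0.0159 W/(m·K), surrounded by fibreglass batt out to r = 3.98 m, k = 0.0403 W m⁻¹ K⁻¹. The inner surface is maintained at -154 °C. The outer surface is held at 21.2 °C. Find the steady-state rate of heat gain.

Q = 838 W

Series thermal resistances, inner to outer:
  R_nickel alloy = (1/3.33 − 1/3.34)/(4πk) = 8.991×10^-4/(4π·12.1) = 5.913×10^-6 K/W
  R_aerogel blanket = (1/3.34 − 1/3.82)/(4πk) = 0.03762/(4π·0.0159) = 0.1883 K/W
  R_fibreglass batt = (1/3.82 − 1/3.98)/(4πk) = 0.01052/(4π·0.0403) = 0.02078 K/W
ΣR = 5.913×10^-6 + 0.1883 + 0.02078 = 0.2091 K/W
Q = ΔT/ΣR = (-154 °C − 21.2 °C)/0.2091 = -838 W
(Negative Q ⇒ heat flows inward; heat gain = 838 W.)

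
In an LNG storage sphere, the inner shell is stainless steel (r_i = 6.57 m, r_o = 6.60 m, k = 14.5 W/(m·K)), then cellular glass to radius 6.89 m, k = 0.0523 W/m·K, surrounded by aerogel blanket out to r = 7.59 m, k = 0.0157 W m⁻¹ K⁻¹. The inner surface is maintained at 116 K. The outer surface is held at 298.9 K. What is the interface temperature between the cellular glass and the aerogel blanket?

T = 139 K

Treat each layer as a resistance in series:
  R_stainless steel = (1/6.57 − 1/6.60)/(4πk) = 6.919×10^-4/(4π·14.5) = 3.797×10^-6 K/W
  R_cellular glass = (1/6.60 − 1/6.89)/(4πk) = 0.006377/(4π·0.0523) = 0.009703 K/W
  R_aerogel blanket = (1/6.89 − 1/7.59)/(4πk) = 0.01339/(4π·0.0157) = 0.06785 K/W
ΣR = 3.797×10^-6 + 0.009703 + 0.06785 = 0.07756 K/W
Q = ΔT/ΣR = (116 K − 298.9 K)/0.07756 = -2358 W
From the inner boundary to the cellular glass/aerogel blanket interface, ΣR_partial = 0.009707 K/W.
T_interface = T_in − Q·ΣR_partial = 116 K − (-2358)(0.009707) = 139 K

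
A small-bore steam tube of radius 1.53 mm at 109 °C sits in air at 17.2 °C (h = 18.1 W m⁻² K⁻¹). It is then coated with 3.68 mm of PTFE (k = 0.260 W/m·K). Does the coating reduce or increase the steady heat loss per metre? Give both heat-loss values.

Critical radius for a cylinder: r_cr = k/h = 0.0144 m = 1.44 cm.
Outer radius after coating: r₂ = 0.00153 + 0.00368 = 0.00521 m.
Since r₁ < r_cr and r₂ ≤ r_cr, the coating moves toward the maximum at r_cr — heat loss rises.
Bare: R = 1/(2πr₁h) = 5.747 m·K/W; Q = 91.8/5.747 = 16.0 W/m.
Coated: R = R_cond + R_conv = 2.438 m·K/W; Q = 91.8/2.438 = 37.7 W/m.

increases: 16.0 → 37.7 W/m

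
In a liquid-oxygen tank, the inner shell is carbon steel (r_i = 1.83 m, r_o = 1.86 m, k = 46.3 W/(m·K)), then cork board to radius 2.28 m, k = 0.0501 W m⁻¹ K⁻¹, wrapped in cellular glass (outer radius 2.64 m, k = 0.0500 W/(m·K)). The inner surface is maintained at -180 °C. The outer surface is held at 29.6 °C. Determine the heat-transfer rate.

Resistance network (inner→outer):
  R_carbon steel = (1/1.83 − 1/1.86)/(4πk) = 0.008814/(4π·46.3) = 1.515×10^-5 K/W
  R_cork board = (1/1.86 − 1/2.28)/(4πk) = 0.09904/(4π·0.0501) = 0.1573 K/W
  R_cellular glass = (1/2.28 − 1/2.64)/(4πk) = 0.05981/(4π·0.0500) = 0.09519 K/W
ΣR = 1.515×10^-5 + 0.1573 + 0.09519 = 0.2525 K/W
Q = ΔT/ΣR = (-180 °C − 29.6 °C)/0.2525 = -830 W
(Negative Q ⇒ heat flows inward; heat gain = 830 W.)

Q = 830 W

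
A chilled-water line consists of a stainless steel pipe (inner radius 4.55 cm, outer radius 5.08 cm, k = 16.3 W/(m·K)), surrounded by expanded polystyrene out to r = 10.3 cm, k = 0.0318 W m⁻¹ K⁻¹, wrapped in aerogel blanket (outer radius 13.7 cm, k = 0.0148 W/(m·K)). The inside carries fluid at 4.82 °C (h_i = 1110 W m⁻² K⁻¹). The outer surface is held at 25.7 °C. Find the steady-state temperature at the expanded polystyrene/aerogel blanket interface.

T = 16.0 °C

Series thermal resistances, inner to outer:
  R'_conv,in = 1/(2πr h) = 1/(2π·0.0455·1110) = 0.003151 m·K/W
  R'_stainless steel = ln(0.0508/0.0455)/(2πk) = 0.1102/(2π·16.3) = 0.001076 m·K/W
  R'_expanded polystyrene = ln(0.103/0.0508)/(2πk) = 0.7068/(2π·0.0318) = 3.538 m·K/W
  R'_aerogel blanket = ln(0.137/0.103)/(2πk) = 0.2853/(2π·0.0148) = 3.068 m·K/W
ΣR = 0.003151 + 0.001076 + 3.538 + 3.068 = 6.610 m·K/W
Q' = ΔT/ΣR = (4.82 °C − 25.7 °C)/6.610 = -3.159 W/m
From the inner boundary to the expanded polystyrene/aerogel blanket interface, ΣR_partial = 3.542 m·K/W.
T_interface = T_in − Q'·ΣR_partial = 4.82 °C − (-3.159)(3.542) = 16.0 °C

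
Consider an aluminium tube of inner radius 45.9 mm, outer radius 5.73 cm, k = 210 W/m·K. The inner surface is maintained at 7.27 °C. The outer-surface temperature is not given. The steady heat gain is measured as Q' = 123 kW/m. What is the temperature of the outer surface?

Series resistances:
  R'_aluminium = ln(0.0573/0.0459)/(2πk) = 0.2218/(2π·210) = 1.681×10^-4 m·K/W
ΣR = 1.681×10^-4 m·K/W
ΔT = Q'·ΣR = 1.23×10^5 × 1.681×10^-4 = 20.68 K
Heat flows inward, so T_out = T_in + ΔT = 7.27 + 20.68 = 27.9 °C

T_out = 27.9 °C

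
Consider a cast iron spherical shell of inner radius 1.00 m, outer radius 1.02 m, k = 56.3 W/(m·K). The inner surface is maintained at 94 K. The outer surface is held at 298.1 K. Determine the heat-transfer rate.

Q = 7.36×10^6 W

Q = 4πk·ΔT/(1/r₁ − 1/r₂) = 4π × 56.3 × 204.1 / (1/1.00 − 1/1.02) = 7.36×10^6 W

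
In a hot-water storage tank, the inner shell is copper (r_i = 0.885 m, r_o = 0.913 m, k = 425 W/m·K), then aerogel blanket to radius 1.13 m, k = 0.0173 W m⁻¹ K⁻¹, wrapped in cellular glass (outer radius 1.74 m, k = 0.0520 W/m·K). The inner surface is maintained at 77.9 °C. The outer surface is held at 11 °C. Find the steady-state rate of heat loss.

Q = 46.4 W

Series thermal resistances, inner to outer:
  R_copper = (1/0.885 − 1/0.913)/(4πk) = 0.03465/(4π·425) = 6.489×10^-6 K/W
  R_aerogel blanket = (1/0.913 − 1/1.13)/(4πk) = 0.2103/(4π·0.0173) = 0.9675 K/W
  R_cellular glass = (1/1.13 − 1/1.74)/(4πk) = 0.3102/(4π·0.0520) = 0.4748 K/W
ΣR = 6.489×10^-6 + 0.9675 + 0.4748 = 1.442 K/W
Q = ΔT/ΣR = (77.9 °C − 11 °C)/1.442 = 46.4 W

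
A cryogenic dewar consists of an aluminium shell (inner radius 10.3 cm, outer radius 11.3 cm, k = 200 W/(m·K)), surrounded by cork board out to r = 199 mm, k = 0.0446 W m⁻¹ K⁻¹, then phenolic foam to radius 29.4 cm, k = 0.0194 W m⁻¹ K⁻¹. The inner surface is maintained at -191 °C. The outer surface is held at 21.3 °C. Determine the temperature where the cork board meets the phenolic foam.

Resistance network (inner→outer):
  R_aluminium = (1/0.103 − 1/0.113)/(4πk) = 0.8592/(4π·200) = 3.419×10^-4 K/W
  R_cork board = (1/0.113 − 1/0.199)/(4πk) = 3.824/(4π·0.0446) = 6.824 K/W
  R_phenolic foam = (1/0.199 − 1/0.294)/(4πk) = 1.624/(4π·0.0194) = 6.661 K/W
ΣR = 3.419×10^-4 + 6.824 + 6.661 = 13.49 K/W
Q = ΔT/ΣR = (-191 °C − 21.3 °C)/13.49 = -15.74 W
From the inner boundary to the cork board/phenolic foam interface, ΣR_partial = 6.824 K/W.
T_interface = T_in − Q·ΣR_partial = -191 °C − (-15.74)(6.824) = -83.6 °C

T = -83.6 °C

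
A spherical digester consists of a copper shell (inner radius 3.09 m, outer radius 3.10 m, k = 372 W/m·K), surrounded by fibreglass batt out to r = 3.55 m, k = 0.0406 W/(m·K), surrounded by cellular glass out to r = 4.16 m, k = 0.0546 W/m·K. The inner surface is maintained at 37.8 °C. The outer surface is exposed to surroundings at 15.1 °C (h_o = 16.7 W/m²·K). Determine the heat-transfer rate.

Q = 161 W

Resistance network (inner→outer):
  R_copper = (1/3.09 − 1/3.10)/(4πk) = 0.001044/(4π·372) = 2.233×10^-7 K/W
  R_fibreglass batt = (1/3.10 − 1/3.55)/(4πk) = 0.04089/(4π·0.0406) = 0.08015 K/W
  R_cellular glass = (1/3.55 − 1/4.16)/(4πk) = 0.04131/(4π·0.0546) = 0.06020 K/W
  R_conv,out = 1/(4πr²h) = 1/(4π·4.16²·16.7) = 2.754×10^-4 K/W
ΣR = 2.233×10^-7 + 0.08015 + 0.06020 + 2.754×10^-4 = 0.1406 K/W
Q = ΔT/ΣR = (37.8 °C − 15.1 °C)/0.1406 = 161 W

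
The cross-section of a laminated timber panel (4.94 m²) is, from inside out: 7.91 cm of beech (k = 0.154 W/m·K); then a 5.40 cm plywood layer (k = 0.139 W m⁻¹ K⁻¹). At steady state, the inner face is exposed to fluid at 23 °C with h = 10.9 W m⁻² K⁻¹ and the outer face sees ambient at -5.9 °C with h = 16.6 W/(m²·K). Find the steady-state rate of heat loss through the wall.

Resistance network (inner→outer):
  R_conv,in = 1/(hA) = 1/(10.9·4.94) = 0.01857 K/W
  R_beech = L/(kA) = 0.0791/(0.154·4.94) = 0.1040 K/W
  R_plywood = L/(kA) = 0.0540/(0.139·4.94) = 0.07864 K/W
  R_conv,out = 1/(hA) = 1/(16.6·4.94) = 0.01219 K/W
ΣR = 0.01857 + 0.1040 + 0.07864 + 0.01219 = 0.2134 K/W
Q = ΔT/ΣR = (23 °C − -5.9 °C)/0.2134 = 135 W

Q = 135 W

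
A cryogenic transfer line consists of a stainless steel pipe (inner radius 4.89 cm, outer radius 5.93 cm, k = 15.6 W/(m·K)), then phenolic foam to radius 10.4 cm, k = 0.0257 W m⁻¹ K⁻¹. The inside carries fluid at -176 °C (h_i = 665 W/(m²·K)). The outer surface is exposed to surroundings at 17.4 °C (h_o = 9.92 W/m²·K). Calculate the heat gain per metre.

Series thermal resistances, inner to outer:
  R'_conv,in = 1/(2πr h) = 1/(2π·0.0489·665) = 0.004894 m·K/W
  R'_stainless steel = ln(0.0593/0.0489)/(2πk) = 0.1928/(2π·15.6) = 0.001967 m·K/W
  R'_phenolic foam = ln(0.104/0.0593)/(2πk) = 0.5618/(2π·0.0257) = 3.479 m·K/W
  R'_conv,out = 1/(2πr h) = 1/(2π·0.104·9.92) = 0.1543 m·K/W
ΣR = 0.004894 + 0.001967 + 3.479 + 0.1543 = 3.640 m·K/W
Q' = ΔT/ΣR = (-176 °C − 17.4 °C)/3.640 = -53.1 W/m
(Negative Q' ⇒ heat flows inward; heat gain = 53.1 W/m.)

Q' = 53.1 W/m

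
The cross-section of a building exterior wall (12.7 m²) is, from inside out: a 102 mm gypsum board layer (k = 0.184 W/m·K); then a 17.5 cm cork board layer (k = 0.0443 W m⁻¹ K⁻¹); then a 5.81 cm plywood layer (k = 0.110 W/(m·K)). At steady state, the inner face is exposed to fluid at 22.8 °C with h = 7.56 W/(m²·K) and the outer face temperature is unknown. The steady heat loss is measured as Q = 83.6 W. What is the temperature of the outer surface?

T_out = -11.2 °C

Series resistances:
  R_conv,in = 1/(hA) = 1/(7.56·12.7) = 0.01042 K/W
  R_gypsum board = L/(kA) = 0.102/(0.184·12.7) = 0.04365 K/W
  R_cork board = L/(kA) = 0.175/(0.0443·12.7) = 0.3111 K/W
  R_plywood = L/(kA) = 0.0581/(0.110·12.7) = 0.04159 K/W
ΣR = 0.4067 K/W
ΔT = Q·ΣR = 83.6 × 0.4067 = 34.00 K
Heat flows outward, so T_out = T_in − ΔT = 22.8 − 34.00 = -11.2 °C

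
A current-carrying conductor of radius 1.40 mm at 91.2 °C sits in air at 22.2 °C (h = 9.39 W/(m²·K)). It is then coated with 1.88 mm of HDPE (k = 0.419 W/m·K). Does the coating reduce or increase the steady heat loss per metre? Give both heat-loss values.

increases: 5.70 → 12.6 W/m

Critical radius for a cylinder: r_cr = k/h = 0.0446 m = 4.46 cm.
Outer radius after coating: r₂ = 0.00140 + 0.00188 = 0.00328 m.
Since r₁ < r_cr and r₂ ≤ r_cr, the coating moves toward the maximum at r_cr — heat loss rises.
Bare: R = 1/(2πr₁h) = 12.11 m·K/W; Q = 69/12.11 = 5.70 W/m.
Coated: R = R_cond + R_conv = 5.491 m·K/W; Q = 69/5.491 = 12.6 W/m.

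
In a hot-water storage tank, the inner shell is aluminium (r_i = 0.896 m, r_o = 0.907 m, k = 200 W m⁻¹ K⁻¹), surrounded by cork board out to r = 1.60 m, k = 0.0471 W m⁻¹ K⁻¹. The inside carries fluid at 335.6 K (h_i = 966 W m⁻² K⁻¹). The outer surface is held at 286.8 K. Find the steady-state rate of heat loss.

Treat each layer as a resistance in series:
  R_conv,in = 1/(4πr²h) = 1/(4π·0.896²·966) = 1.026×10^-4 K/W
  R_aluminium = (1/0.896 − 1/0.907)/(4πk) = 0.01354/(4π·200) = 5.386×10^-6 K/W
  R_cork board = (1/0.907 − 1/1.60)/(4πk) = 0.4775/(4π·0.0471) = 0.8068 K/W
ΣR = 1.026×10^-4 + 5.386×10^-6 + 0.8068 = 0.8069 K/W
Q = ΔT/ΣR = (335.6 K − 286.8 K)/0.8069 = 60.5 W

Q = 60.5 W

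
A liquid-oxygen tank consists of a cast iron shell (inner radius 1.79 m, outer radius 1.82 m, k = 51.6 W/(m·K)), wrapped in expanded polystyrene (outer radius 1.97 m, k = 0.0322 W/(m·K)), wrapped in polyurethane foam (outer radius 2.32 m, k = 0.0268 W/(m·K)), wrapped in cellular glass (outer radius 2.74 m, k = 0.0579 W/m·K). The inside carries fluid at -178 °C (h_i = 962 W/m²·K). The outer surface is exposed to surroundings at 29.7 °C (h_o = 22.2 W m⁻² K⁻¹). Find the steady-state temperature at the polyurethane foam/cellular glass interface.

Treat each layer as a resistance in series:
  R_conv,in = 1/(4πr²h) = 1/(4π·1.79²·962) = 2.582×10^-5 K/W
  R_cast iron = (1/1.79 − 1/1.82)/(4πk) = 0.009209/(4π·51.6) = 1.420×10^-5 K/W
  R_expanded polystyrene = (1/1.82 − 1/1.97)/(4πk) = 0.04184/(4π·0.0322) = 0.1034 K/W
  R_polyurethane foam = (1/1.97 − 1/2.32)/(4πk) = 0.07658/(4π·0.0268) = 0.2274 K/W
  R_cellular glass = (1/2.32 − 1/2.74)/(4πk) = 0.06607/(4π·0.0579) = 0.09081 K/W
  R_conv,out = 1/(4πr²h) = 1/(4π·2.74²·22.2) = 4.775×10^-4 K/W
ΣR = 2.582×10^-5 + 1.420×10^-5 + 0.1034 + 0.2274 + 0.09081 + 4.775×10^-4 = 0.4221 K/W
Q = ΔT/ΣR = (-178 °C − 29.7 °C)/0.4221 = -492.1 W
From the inner boundary to the polyurethane foam/cellular glass interface, ΣR_partial = 0.3308 K/W.
T_interface = T_in − Q·ΣR_partial = -178 °C − (-492.1)(0.3308) = -15.2 °C

T = -15.2 °C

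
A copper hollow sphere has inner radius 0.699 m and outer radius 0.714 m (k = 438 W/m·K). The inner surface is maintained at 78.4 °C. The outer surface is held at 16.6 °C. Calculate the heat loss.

Q = 11300 kW

Q = 4πk·ΔT/(1/r₁ − 1/r₂) = 4π × 438 × 61.8 / (1/0.699 − 1/0.714) = 1.13×10^7 W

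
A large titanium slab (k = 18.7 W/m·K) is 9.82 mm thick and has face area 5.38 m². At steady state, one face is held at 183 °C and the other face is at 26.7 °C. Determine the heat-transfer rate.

Q = 1600 kW

Q = kA·ΔT/L = 18.7 × 5.38 × |183 °C − 26.7 °C| / 0.00982 = 1.60×10^6 W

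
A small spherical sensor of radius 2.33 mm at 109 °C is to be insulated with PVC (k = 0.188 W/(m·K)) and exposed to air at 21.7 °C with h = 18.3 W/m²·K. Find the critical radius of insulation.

r_cr = 2.05 cm

For a sphere, r_cr = 2k_ins/h = 2·0.188/18.3 = 0.0205 m = 2.05 cm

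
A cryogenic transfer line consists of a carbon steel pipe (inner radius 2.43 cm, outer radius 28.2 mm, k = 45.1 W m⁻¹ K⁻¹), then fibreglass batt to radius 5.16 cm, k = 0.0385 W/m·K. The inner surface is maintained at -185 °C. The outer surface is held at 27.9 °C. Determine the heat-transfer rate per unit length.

Q' = 85.2 W/m

Resistance network (inner→outer):
  R'_carbon steel = ln(0.0282/0.0243)/(2πk) = 0.1488/(2π·45.1) = 5.253×10^-4 m·K/W
  R'_fibreglass batt = ln(0.0516/0.0282)/(2πk) = 0.6042/(2π·0.0385) = 2.498 m·K/W
ΣR = 5.253×10^-4 + 2.498 = 2.499 m·K/W
Q' = ΔT/ΣR = (-185 °C − 27.9 °C)/2.499 = -85.2 W/m
(Negative Q' ⇒ heat flows inward; heat gain = 85.2 W/m.)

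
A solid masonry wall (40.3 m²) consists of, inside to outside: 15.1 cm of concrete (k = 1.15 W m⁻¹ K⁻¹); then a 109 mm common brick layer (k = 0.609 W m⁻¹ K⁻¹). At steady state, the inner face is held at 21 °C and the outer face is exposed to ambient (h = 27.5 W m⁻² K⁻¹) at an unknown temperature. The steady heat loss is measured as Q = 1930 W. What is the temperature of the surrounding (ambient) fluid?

Series resistances:
  R_concrete = L/(kA) = 0.151/(1.15·40.3) = 0.003258 K/W
  R_common brick = L/(kA) = 0.109/(0.609·40.3) = 0.004441 K/W
  R_conv,out = 1/(hA) = 1/(27.5·40.3) = 9.023×10^-4 K/W
ΣR = 0.008602 K/W
ΔT = Q·ΣR = 1930 × 0.008602 = 16.60 K
Heat flows outward, so T_out = T_in − ΔT = 21 − 16.60 = 4.40 °C

T_out = 4.40 °C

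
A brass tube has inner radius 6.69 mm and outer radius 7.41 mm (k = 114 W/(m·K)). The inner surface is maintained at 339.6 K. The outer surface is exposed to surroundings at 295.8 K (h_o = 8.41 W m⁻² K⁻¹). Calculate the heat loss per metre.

Q' = 17.1 W/m

Treat each layer as a resistance in series:
  R'_brass = ln(0.00741/0.00669)/(2πk) = 0.1022/(2π·114) = 1.427×10^-4 m·K/W
  R'_conv,out = 1/(2πr h) = 1/(2π·0.00741·8.41) = 2.554 m·K/W
ΣR = 1.427×10^-4 + 2.554 = 2.554 m·K/W
Q' = ΔT/ΣR = (339.6 K − 295.8 K)/2.554 = 17.1 W/m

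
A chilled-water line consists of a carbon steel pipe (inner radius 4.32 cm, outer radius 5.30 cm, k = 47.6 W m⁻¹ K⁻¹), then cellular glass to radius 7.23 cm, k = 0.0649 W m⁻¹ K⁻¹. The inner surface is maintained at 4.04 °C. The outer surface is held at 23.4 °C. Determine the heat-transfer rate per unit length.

Series thermal resistances, inner to outer:
  R'_carbon steel = ln(0.0530/0.0432)/(2πk) = 0.2045/(2π·47.6) = 6.836×10^-4 m·K/W
  R'_cellular glass = ln(0.0723/0.0530)/(2πk) = 0.3105/(2π·0.0649) = 0.7615 m·K/W
ΣR = 6.836×10^-4 + 0.7615 = 0.7622 m·K/W
Q' = ΔT/ΣR = (4.04 °C − 23.4 °C)/0.7622 = -25.4 W/m
(Negative Q' ⇒ heat flows inward; heat gain = 25.4 W/m.)

Q' = 25.4 W/m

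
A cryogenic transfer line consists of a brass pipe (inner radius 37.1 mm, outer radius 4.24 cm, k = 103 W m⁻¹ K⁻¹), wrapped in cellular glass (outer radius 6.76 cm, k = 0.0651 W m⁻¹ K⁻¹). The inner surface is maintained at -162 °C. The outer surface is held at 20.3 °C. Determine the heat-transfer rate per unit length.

Q' = 160 W/m

Treat each layer as a resistance in series:
  R'_brass = ln(0.0424/0.0371)/(2πk) = 0.1335/(2π·103) = 2.063×10^-4 m·K/W
  R'_cellular glass = ln(0.0676/0.0424)/(2πk) = 0.4665/(2π·0.0651) = 1.140 m·K/W
ΣR = 2.063×10^-4 + 1.140 = 1.140 m·K/W
Q' = ΔT/ΣR = (-162 °C − 20.3 °C)/1.140 = -160 W/m
(Negative Q' ⇒ heat flows inward; heat gain = 160 W/m.)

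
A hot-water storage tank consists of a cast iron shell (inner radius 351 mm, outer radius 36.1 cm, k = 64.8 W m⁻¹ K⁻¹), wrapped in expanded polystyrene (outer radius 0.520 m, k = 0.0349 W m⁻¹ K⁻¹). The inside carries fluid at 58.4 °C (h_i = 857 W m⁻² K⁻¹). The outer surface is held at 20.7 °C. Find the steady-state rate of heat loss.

Series thermal resistances, inner to outer:
  R_conv,in = 1/(4πr²h) = 1/(4π·0.351²·857) = 7.537×10^-4 K/W
  R_cast iron = (1/0.351 − 1/0.361)/(4πk) = 0.07892/(4π·64.8) = 9.692×10^-5 K/W
  R_expanded polystyrene = (1/0.361 − 1/0.520)/(4πk) = 0.8470/(4π·0.0349) = 1.931 K/W
ΣR = 7.537×10^-4 + 9.692×10^-5 + 1.931 = 1.932 K/W
Q = ΔT/ΣR = (58.4 °C − 20.7 °C)/1.932 = 19.5 W

Q = 19.5 W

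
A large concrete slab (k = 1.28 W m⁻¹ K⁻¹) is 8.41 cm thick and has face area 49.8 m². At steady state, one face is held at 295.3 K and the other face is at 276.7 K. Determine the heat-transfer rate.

Q = 14.1 kW

Q = kA·ΔT/L = 1.28 × 49.8 × |295.3 K − 276.7 K| / 0.0841 = 14100 W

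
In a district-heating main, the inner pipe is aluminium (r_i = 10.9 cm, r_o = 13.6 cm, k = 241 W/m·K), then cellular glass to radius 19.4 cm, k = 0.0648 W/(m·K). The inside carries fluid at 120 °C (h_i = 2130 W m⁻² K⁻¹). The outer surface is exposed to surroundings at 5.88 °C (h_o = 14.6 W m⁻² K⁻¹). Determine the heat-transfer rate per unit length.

Treat each layer as a resistance in series:
  R'_conv,in = 1/(2πr h) = 1/(2π·0.109·2130) = 6.855×10^-4 m·K/W
  R'_aluminium = ln(0.136/0.109)/(2πk) = 0.2213/(2π·241) = 1.461×10^-4 m·K/W
  R'_cellular glass = ln(0.194/0.136)/(2πk) = 0.3552/(2π·0.0648) = 0.8724 m·K/W
  R'_conv,out = 1/(2πr h) = 1/(2π·0.194·14.6) = 0.05619 m·K/W
ΣR = 6.855×10^-4 + 1.461×10^-4 + 0.8724 + 0.05619 = 0.9294 m·K/W
Q' = ΔT/ΣR = (120 °C − 5.88 °C)/0.9294 = 123 W/m

Q' = 123 W/m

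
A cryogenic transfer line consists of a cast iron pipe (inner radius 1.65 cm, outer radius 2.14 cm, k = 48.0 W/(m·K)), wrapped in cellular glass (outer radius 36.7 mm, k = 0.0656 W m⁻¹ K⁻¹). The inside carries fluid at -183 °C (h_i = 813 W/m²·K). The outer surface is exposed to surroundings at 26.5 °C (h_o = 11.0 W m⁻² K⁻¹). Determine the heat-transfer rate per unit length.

Q' = 122 W/m

Series thermal resistances, inner to outer:
  R'_conv,in = 1/(2πr h) = 1/(2π·0.0165·813) = 0.01186 m·K/W
  R'_cast iron = ln(0.0214/0.0165)/(2πk) = 0.2600/(2π·48.0) = 8.622×10^-4 m·K/W
  R'_cellular glass = ln(0.0367/0.0214)/(2πk) = 0.5394/(2π·0.0656) = 1.309 m·K/W
  R'_conv,out = 1/(2πr h) = 1/(2π·0.0367·11.0) = 0.3942 m·K/W
ΣR = 0.01186 + 8.622×10^-4 + 1.309 + 0.3942 = 1.716 m·K/W
Q' = ΔT/ΣR = (-183 °C − 26.5 °C)/1.716 = -122 W/m
(Negative Q' ⇒ heat flows inward; heat gain = 122 W/m.)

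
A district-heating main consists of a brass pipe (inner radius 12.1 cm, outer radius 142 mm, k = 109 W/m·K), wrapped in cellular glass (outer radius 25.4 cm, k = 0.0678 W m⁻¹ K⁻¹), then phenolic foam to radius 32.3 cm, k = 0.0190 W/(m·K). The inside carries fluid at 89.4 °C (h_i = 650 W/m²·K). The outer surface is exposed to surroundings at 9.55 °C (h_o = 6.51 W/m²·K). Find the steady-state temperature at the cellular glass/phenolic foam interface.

Treat each layer as a resistance in series:
  R'_conv,in = 1/(2πr h) = 1/(2π·0.121·650) = 0.002024 m·K/W
  R'_brass = ln(0.142/0.121)/(2πk) = 0.1600/(2π·109) = 2.337×10^-4 m·K/W
  R'_cellular glass = ln(0.254/0.142)/(2πk) = 0.5815/(2π·0.0678) = 1.365 m·K/W
  R'_phenolic foam = ln(0.323/0.254)/(2πk) = 0.2403/(2π·0.0190) = 2.013 m·K/W
  R'_conv,out = 1/(2πr h) = 1/(2π·0.323·6.51) = 0.07569 m·K/W
ΣR = 0.002024 + 2.337×10^-4 + 1.365 + 2.013 + 0.07569 = 3.456 m·K/W
Q' = ΔT/ΣR = (89.4 °C − 9.55 °C)/3.456 = 23.10 W/m
From the inner boundary to the cellular glass/phenolic foam interface, ΣR_partial = 1.367 m·K/W.
T_interface = T_in − Q'·ΣR_partial = 89.4 °C − (23.10)(1.367) = 57.8 °C

T = 57.8 °C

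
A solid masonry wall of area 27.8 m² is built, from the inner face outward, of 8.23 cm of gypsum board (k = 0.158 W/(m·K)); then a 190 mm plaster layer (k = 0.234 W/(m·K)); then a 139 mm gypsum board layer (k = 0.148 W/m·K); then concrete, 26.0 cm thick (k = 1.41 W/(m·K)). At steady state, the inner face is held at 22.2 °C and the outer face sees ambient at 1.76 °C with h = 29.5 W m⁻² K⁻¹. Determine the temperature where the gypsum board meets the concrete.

T = 3.55 °C

Resistance network (inner→outer):
  R_gypsum board = L/(kA) = 0.0823/(0.158·27.8) = 0.01874 K/W
  R_plaster = L/(kA) = 0.190/(0.234·27.8) = 0.02921 K/W
  R_gypsum board = L/(kA) = 0.139/(0.148·27.8) = 0.03378 K/W
  R_concrete = L/(kA) = 0.260/(1.41·27.8) = 0.006633 K/W
  R_conv,out = 1/(hA) = 1/(29.5·27.8) = 0.001219 K/W
ΣR = 0.01874 + 0.02921 + 0.03378 + 0.006633 + 0.001219 = 0.08958 K/W
Q = ΔT/ΣR = (22.2 °C − 1.76 °C)/0.08958 = 228.2 W
From the inner boundary to the gypsum board/concrete interface, ΣR_partial = 0.08173 K/W.
T_interface = T_in − Q·ΣR_partial = 22.2 °C − (228.2)(0.08173) = 3.55 °C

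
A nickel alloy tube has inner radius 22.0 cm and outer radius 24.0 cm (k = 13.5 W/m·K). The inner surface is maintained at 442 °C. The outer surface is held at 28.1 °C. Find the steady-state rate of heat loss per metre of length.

Q' = 2πk·ΔT/ln(r₂/r₁) = 2π × 13.5 × 413.9 / ln(0.240/0.220) = 4.03×10^5 W/m

Q' = 4.03×10^5 W/m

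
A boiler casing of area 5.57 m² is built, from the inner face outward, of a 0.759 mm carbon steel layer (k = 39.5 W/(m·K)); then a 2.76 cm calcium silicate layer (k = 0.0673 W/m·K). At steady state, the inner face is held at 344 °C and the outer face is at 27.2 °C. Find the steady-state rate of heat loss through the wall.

Q = 4.30 kW

Treat each layer as a resistance in series:
  R_carbon steel = L/(kA) = 7.59×10^-4/(39.5·5.57) = 3.450×10^-6 K/W
  R_calcium silicate = L/(kA) = 0.0276/(0.0673·5.57) = 0.07363 K/W
ΣR = 3.450×10^-6 + 0.07363 = 0.07363 K/W
Q = ΔT/ΣR = (344 °C − 27.2 °C)/0.07363 = 4300 W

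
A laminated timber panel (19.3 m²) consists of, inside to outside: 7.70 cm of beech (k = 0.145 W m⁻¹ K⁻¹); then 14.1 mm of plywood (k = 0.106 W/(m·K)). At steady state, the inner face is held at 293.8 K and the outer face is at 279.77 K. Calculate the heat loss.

Series thermal resistances, inner to outer:
  R_beech = L/(kA) = 0.0770/(0.145·19.3) = 0.02751 K/W
  R_plywood = L/(kA) = 0.0141/(0.106·19.3) = 0.006892 K/W
ΣR = 0.02751 + 0.006892 = 0.03440 K/W
Q = ΔT/ΣR = (293.8 K − 279.77 K)/0.03440 = 408 W

Q = 408 W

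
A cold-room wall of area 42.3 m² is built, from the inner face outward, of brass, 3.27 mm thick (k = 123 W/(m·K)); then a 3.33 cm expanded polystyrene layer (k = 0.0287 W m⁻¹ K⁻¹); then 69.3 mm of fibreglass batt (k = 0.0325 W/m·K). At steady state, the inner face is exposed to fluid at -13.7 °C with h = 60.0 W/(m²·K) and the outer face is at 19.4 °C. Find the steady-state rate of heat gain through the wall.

Q = 423 W

Treat each layer as a resistance in series:
  R_conv,in = 1/(hA) = 1/(60.0·42.3) = 3.940×10^-4 K/W
  R_brass = L/(kA) = 0.00327/(123·42.3) = 6.285×10^-7 K/W
  R_expanded polystyrene = L/(kA) = 0.0333/(0.0287·42.3) = 0.02743 K/W
  R_fibreglass batt = L/(kA) = 0.0693/(0.0325·42.3) = 0.05041 K/W
ΣR = 3.940×10^-4 + 6.285×10^-7 + 0.02743 + 0.05041 = 0.07823 K/W
Q = ΔT/ΣR = (-13.7 °C − 19.4 °C)/0.07823 = -423 W
(Negative Q ⇒ heat flows inward; heat gain = 423 W.)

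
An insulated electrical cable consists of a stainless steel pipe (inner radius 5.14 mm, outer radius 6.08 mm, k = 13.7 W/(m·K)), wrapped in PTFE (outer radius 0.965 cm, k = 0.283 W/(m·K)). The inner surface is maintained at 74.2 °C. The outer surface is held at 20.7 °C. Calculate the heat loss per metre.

Resistance network (inner→outer):
  R'_stainless steel = ln(0.00608/0.00514)/(2πk) = 0.1680/(2π·13.7) = 0.001951 m·K/W
  R'_PTFE = ln(0.00965/0.00608)/(2πk) = 0.4620/(2π·0.283) = 0.2598 m·K/W
ΣR = 0.001951 + 0.2598 = 0.2618 m·K/W
Q' = ΔT/ΣR = (74.2 °C − 20.7 °C)/0.2618 = 204 W/m

Q' = 204 W/m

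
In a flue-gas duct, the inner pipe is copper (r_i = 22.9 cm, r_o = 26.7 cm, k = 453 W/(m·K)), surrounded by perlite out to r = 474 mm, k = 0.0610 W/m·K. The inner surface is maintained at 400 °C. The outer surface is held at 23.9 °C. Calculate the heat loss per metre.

Q' = 251 W/m

Treat each layer as a resistance in series:
  R'_copper = ln(0.267/0.229)/(2πk) = 0.1535/(2π·453) = 5.394×10^-5 m·K/W
  R'_perlite = ln(0.474/0.267)/(2πk) = 0.5740/(2π·0.0610) = 1.498 m·K/W
ΣR = 5.394×10^-5 + 1.498 = 1.498 m·K/W
Q' = ΔT/ΣR = (400 °C − 23.9 °C)/1.498 = 251 W/m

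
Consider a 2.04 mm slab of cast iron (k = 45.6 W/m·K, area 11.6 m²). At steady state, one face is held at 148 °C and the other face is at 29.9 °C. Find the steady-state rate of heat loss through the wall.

Q = kA·ΔT/L = 45.6 × 11.6 × |148 °C − 29.9 °C| / 0.00204 = 3.06×10^7 W

Q = 3.06×10^7 W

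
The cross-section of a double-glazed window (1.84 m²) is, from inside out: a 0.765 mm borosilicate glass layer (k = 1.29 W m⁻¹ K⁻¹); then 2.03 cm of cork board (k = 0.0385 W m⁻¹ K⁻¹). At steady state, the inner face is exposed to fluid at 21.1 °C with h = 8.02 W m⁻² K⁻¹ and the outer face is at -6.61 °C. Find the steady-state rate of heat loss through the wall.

Q = 78.1 W

Series thermal resistances, inner to outer:
  R_conv,in = 1/(hA) = 1/(8.02·1.84) = 0.06777 K/W
  R_borosilicate glass = L/(kA) = 7.65×10^-4/(1.29·1.84) = 3.223×10^-4 K/W
  R_cork board = L/(kA) = 0.0203/(0.0385·1.84) = 0.2866 K/W
ΣR = 0.06777 + 3.223×10^-4 + 0.2866 = 0.3547 K/W
Q = ΔT/ΣR = (21.1 °C − -6.61 °C)/0.3547 = 78.1 W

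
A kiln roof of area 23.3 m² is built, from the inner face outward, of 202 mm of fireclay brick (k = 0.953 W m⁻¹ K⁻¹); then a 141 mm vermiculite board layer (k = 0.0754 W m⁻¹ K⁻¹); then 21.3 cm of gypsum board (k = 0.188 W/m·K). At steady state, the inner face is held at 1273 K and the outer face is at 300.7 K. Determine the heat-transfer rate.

Q = 7050 W

Series thermal resistances, inner to outer:
  R_fireclay brick = L/(kA) = 0.202/(0.953·23.3) = 0.009097 K/W
  R_vermiculite board = L/(kA) = 0.141/(0.0754·23.3) = 0.08026 K/W
  R_gypsum board = L/(kA) = 0.213/(0.188·23.3) = 0.04863 K/W
ΣR = 0.009097 + 0.08026 + 0.04863 = 0.1380 K/W
Q = ΔT/ΣR = (1273 K − 300.7 K)/0.1380 = 7050 W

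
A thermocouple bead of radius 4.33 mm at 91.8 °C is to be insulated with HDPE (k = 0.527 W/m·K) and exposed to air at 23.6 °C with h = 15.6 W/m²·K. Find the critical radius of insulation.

For a sphere, r_cr = 2k_ins/h = 2·0.527/15.6 = 0.0676 m = 6.76 cm

r_cr = 6.76 cm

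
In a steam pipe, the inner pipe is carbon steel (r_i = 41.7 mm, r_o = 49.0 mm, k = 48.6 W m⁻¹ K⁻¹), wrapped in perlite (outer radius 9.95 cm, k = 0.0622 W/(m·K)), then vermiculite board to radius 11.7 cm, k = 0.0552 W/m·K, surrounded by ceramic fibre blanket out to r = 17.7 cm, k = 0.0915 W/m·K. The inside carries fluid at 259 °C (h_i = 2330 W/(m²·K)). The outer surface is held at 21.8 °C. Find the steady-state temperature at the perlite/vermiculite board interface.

Treat each layer as a resistance in series:
  R'_conv,in = 1/(2πr h) = 1/(2π·0.0417·2330) = 0.001638 m·K/W
  R'_carbon steel = ln(0.0490/0.0417)/(2πk) = 0.1613/(2π·48.6) = 5.283×10^-4 m·K/W
  R'_perlite = ln(0.0995/0.0490)/(2πk) = 0.7083/(2π·0.0622) = 1.812 m·K/W
  R'_vermiculite board = ln(0.117/0.0995)/(2πk) = 0.1620/(2π·0.0552) = 0.4671 m·K/W
  R'_ceramic fibre blanket = ln(0.177/0.117)/(2πk) = 0.4140/(2π·0.0915) = 0.7201 m·K/W
ΣR = 0.001638 + 5.283×10^-4 + 1.812 + 0.4671 + 0.7201 = 3.001 m·K/W
Q' = ΔT/ΣR = (259 °C − 21.8 °C)/3.001 = 79.04 W/m
From the inner boundary to the perlite/vermiculite board interface, ΣR_partial = 1.814 m·K/W.
T_interface = T_in − Q'·ΣR_partial = 259 °C − (79.04)(1.814) = 116 °C

T = 116 °C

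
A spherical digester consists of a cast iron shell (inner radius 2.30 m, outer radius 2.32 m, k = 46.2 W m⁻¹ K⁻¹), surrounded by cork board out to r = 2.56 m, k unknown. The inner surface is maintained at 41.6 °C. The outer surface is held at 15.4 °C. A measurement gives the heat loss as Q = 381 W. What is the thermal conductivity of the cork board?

k = 0.0468 W/m·K

ΣR = ΔT/Q = |41.6 − 15.4|/381 = 0.06877 K/W
Known resistances:
  R_cast iron = (1/2.30 − 1/2.32)/(4πk) = 0.003748/(4π·46.2) = 6.456×10^-6 K/W
R_cork board = ΣR − ΣR_known = 0.06877 − 6.456×10^-6 = 0.06876 K/W
(1/r₁−1/r₂)/(4πk) = 0.06876 ⇒ k = 0.04041/(4π·0.06876) = 0.0468 W/m·K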